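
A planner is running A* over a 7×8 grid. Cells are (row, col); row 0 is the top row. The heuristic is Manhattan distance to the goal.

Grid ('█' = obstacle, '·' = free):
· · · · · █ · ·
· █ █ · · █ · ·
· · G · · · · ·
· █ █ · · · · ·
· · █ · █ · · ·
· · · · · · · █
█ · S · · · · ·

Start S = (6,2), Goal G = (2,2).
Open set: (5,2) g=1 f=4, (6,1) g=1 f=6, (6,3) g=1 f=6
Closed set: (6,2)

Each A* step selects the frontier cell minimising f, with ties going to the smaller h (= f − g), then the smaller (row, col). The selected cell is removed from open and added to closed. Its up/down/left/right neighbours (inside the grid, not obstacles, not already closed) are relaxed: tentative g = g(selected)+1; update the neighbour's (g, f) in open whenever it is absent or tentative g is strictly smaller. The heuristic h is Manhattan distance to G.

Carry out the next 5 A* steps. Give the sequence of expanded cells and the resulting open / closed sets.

order=[(5,2) → (5,1) → (4,1) → (5,3) → (4,3)]; open=[(3,3) g=4 f=6, (4,0) g=4 f=8, (5,0) g=3 f=8, (5,4) g=3 f=8, (6,1) g=1 f=6, (6,3) g=1 f=6]; closed=[(4,1), (4,3), (5,1), (5,2), (5,3), (6,2)]

step 1: expand (5,2) (f=4, h=3) → closed; open now [(5,1) g=2 f=6, (5,3) g=2 f=6, (6,1) g=1 f=6, (6,3) g=1 f=6]
step 2: expand (5,1) (f=6, h=4) → closed; open now [(4,1) g=3 f=6, (5,0) g=3 f=8, (5,3) g=2 f=6, (6,1) g=1 f=6, (6,3) g=1 f=6]
step 3: expand (4,1) (f=6, h=3) → closed; open now [(4,0) g=4 f=8, (5,0) g=3 f=8, (5,3) g=2 f=6, (6,1) g=1 f=6, (6,3) g=1 f=6]
step 4: expand (5,3) (f=6, h=4) → closed; open now [(4,0) g=4 f=8, (4,3) g=3 f=6, (5,0) g=3 f=8, (5,4) g=3 f=8, (6,1) g=1 f=6, (6,3) g=1 f=6]
step 5: expand (4,3) (f=6, h=3) → closed; open now [(3,3) g=4 f=6, (4,0) g=4 f=8, (5,0) g=3 f=8, (5,4) g=3 f=8, (6,1) g=1 f=6, (6,3) g=1 f=6]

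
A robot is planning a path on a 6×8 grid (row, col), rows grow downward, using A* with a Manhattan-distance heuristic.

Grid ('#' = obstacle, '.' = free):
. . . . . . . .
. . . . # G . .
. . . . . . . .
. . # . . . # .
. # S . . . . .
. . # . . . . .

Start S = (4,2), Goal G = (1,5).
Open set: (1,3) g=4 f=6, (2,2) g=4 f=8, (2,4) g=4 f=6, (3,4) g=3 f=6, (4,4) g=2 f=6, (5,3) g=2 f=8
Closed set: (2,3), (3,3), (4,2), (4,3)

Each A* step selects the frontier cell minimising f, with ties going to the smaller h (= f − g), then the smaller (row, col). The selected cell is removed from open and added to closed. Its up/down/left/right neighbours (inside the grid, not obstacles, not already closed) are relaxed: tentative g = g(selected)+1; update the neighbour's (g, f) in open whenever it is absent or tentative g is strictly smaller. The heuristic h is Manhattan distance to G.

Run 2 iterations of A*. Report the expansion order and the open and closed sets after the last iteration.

step 1: expand (1,3) (f=6, h=2) → closed; open now [(0,3) g=5 f=8, (1,2) g=5 f=8, (2,2) g=4 f=8, (2,4) g=4 f=6, (3,4) g=3 f=6, (4,4) g=2 f=6, (5,3) g=2 f=8]
step 2: expand (2,4) (f=6, h=2) → closed; open now [(0,3) g=5 f=8, (1,2) g=5 f=8, (2,2) g=4 f=8, (2,5) g=5 f=6, (3,4) g=3 f=6, (4,4) g=2 f=6, (5,3) g=2 f=8]

order=[(1,3) → (2,4)]; open=[(0,3) g=5 f=8, (1,2) g=5 f=8, (2,2) g=4 f=8, (2,5) g=5 f=6, (3,4) g=3 f=6, (4,4) g=2 f=6, (5,3) g=2 f=8]; closed=[(1,3), (2,3), (2,4), (3,3), (4,2), (4,3)]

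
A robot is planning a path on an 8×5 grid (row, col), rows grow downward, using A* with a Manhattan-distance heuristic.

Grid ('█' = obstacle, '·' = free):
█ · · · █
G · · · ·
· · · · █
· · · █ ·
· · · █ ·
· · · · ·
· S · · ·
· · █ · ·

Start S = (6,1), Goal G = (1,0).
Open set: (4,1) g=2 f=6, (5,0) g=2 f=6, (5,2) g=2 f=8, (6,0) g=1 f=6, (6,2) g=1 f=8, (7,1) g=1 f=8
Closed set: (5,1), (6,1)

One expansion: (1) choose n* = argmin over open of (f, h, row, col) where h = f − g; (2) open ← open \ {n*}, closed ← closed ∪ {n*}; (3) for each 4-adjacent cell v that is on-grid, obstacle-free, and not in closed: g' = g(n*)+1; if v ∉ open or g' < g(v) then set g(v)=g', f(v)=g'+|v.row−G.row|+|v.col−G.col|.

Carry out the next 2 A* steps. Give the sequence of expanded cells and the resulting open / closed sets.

step 1: expand (4,1) (f=6, h=4) → closed; open now [(3,1) g=3 f=6, (4,0) g=3 f=6, (4,2) g=3 f=8, (5,0) g=2 f=6, (5,2) g=2 f=8, (6,0) g=1 f=6, (6,2) g=1 f=8, (7,1) g=1 f=8]
step 2: expand (3,1) (f=6, h=3) → closed; open now [(2,1) g=4 f=6, (3,0) g=4 f=6, (3,2) g=4 f=8, (4,0) g=3 f=6, (4,2) g=3 f=8, (5,0) g=2 f=6, (5,2) g=2 f=8, (6,0) g=1 f=6, (6,2) g=1 f=8, (7,1) g=1 f=8]

order=[(4,1) → (3,1)]; open=[(2,1) g=4 f=6, (3,0) g=4 f=6, (3,2) g=4 f=8, (4,0) g=3 f=6, (4,2) g=3 f=8, (5,0) g=2 f=6, (5,2) g=2 f=8, (6,0) g=1 f=6, (6,2) g=1 f=8, (7,1) g=1 f=8]; closed=[(3,1), (4,1), (5,1), (6,1)]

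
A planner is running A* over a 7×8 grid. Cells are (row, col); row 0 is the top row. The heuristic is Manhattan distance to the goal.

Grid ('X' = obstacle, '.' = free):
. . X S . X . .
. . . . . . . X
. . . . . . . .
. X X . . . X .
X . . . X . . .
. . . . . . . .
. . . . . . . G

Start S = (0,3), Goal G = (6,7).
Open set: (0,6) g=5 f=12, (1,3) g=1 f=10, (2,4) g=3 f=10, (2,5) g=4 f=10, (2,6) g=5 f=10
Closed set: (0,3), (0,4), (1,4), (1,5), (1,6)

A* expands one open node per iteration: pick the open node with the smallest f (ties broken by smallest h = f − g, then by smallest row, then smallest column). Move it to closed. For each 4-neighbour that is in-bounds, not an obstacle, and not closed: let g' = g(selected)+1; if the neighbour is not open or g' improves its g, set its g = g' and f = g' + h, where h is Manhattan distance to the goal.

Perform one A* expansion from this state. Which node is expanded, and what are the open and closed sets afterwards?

step 1: expand (2,6) (f=10, h=5) → closed; open now [(0,6) g=5 f=12, (1,3) g=1 f=10, (2,4) g=3 f=10, (2,5) g=4 f=10, (2,7) g=6 f=10]

expanded=(2,6); open=[(0,6) g=5 f=12, (1,3) g=1 f=10, (2,4) g=3 f=10, (2,5) g=4 f=10, (2,7) g=6 f=10]; closed=[(0,3), (0,4), (1,4), (1,5), (1,6), (2,6)]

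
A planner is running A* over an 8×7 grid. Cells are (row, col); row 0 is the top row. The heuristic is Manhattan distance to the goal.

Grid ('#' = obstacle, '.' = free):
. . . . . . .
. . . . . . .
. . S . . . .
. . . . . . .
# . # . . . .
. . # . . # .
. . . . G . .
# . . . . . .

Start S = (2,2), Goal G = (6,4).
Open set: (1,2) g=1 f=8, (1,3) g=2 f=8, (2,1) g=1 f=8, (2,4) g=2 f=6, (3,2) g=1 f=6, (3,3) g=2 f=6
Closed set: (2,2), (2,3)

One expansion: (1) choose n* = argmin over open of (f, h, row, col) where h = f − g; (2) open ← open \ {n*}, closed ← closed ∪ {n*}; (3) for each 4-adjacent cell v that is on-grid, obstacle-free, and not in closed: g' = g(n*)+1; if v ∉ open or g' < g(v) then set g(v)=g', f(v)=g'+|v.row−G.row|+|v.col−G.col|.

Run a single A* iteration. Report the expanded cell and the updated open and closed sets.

step 1: expand (2,4) (f=6, h=4) → closed; open now [(1,2) g=1 f=8, (1,3) g=2 f=8, (1,4) g=3 f=8, (2,1) g=1 f=8, (2,5) g=3 f=8, (3,2) g=1 f=6, (3,3) g=2 f=6, (3,4) g=3 f=6]

expanded=(2,4); open=[(1,2) g=1 f=8, (1,3) g=2 f=8, (1,4) g=3 f=8, (2,1) g=1 f=8, (2,5) g=3 f=8, (3,2) g=1 f=6, (3,3) g=2 f=6, (3,4) g=3 f=6]; closed=[(2,2), (2,3), (2,4)]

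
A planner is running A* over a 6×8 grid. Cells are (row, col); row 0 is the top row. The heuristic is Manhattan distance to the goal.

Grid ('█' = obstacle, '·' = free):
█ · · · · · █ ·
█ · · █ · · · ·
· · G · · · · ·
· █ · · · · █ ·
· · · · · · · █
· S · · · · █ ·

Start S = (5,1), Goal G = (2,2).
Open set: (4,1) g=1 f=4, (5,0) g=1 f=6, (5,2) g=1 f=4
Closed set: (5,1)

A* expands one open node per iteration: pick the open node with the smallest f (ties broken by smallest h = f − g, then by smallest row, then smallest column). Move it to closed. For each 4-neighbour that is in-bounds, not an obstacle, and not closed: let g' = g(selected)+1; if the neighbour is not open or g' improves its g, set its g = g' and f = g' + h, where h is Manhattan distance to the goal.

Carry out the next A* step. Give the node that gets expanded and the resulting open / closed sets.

expanded=(4,1); open=[(4,0) g=2 f=6, (4,2) g=2 f=4, (5,0) g=1 f=6, (5,2) g=1 f=4]; closed=[(4,1), (5,1)]

step 1: expand (4,1) (f=4, h=3) → closed; open now [(4,0) g=2 f=6, (4,2) g=2 f=4, (5,0) g=1 f=6, (5,2) g=1 f=4]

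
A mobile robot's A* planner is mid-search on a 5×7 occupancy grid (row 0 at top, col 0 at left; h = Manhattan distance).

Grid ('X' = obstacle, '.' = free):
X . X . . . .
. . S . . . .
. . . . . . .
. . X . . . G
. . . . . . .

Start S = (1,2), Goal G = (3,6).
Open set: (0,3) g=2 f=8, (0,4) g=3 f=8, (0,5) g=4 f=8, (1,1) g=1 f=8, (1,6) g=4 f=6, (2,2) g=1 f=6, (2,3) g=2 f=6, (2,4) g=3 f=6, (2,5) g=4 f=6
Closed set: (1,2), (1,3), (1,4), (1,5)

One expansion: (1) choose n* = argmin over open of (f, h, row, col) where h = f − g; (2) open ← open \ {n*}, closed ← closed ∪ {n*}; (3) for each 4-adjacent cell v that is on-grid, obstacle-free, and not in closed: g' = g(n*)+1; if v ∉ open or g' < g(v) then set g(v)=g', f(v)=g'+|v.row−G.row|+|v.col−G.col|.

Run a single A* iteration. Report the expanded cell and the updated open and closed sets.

expanded=(1,6); open=[(0,3) g=2 f=8, (0,4) g=3 f=8, (0,5) g=4 f=8, (0,6) g=5 f=8, (1,1) g=1 f=8, (2,2) g=1 f=6, (2,3) g=2 f=6, (2,4) g=3 f=6, (2,5) g=4 f=6, (2,6) g=5 f=6]; closed=[(1,2), (1,3), (1,4), (1,5), (1,6)]

step 1: expand (1,6) (f=6, h=2) → closed; open now [(0,3) g=2 f=8, (0,4) g=3 f=8, (0,5) g=4 f=8, (0,6) g=5 f=8, (1,1) g=1 f=8, (2,2) g=1 f=6, (2,3) g=2 f=6, (2,4) g=3 f=6, (2,5) g=4 f=6, (2,6) g=5 f=6]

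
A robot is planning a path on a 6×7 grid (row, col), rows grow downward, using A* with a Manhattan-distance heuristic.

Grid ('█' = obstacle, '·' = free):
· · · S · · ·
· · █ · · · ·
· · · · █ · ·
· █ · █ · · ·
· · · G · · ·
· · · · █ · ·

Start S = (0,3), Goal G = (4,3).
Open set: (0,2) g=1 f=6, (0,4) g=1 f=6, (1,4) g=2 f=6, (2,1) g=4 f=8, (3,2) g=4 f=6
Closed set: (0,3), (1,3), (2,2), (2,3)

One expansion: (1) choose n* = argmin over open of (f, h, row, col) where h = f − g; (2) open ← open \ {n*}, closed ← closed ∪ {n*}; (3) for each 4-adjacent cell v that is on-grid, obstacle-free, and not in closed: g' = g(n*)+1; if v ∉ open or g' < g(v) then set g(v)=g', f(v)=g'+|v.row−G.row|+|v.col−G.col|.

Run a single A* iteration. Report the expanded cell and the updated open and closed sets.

expanded=(3,2); open=[(0,2) g=1 f=6, (0,4) g=1 f=6, (1,4) g=2 f=6, (2,1) g=4 f=8, (4,2) g=5 f=6]; closed=[(0,3), (1,3), (2,2), (2,3), (3,2)]

step 1: expand (3,2) (f=6, h=2) → closed; open now [(0,2) g=1 f=6, (0,4) g=1 f=6, (1,4) g=2 f=6, (2,1) g=4 f=8, (4,2) g=5 f=6]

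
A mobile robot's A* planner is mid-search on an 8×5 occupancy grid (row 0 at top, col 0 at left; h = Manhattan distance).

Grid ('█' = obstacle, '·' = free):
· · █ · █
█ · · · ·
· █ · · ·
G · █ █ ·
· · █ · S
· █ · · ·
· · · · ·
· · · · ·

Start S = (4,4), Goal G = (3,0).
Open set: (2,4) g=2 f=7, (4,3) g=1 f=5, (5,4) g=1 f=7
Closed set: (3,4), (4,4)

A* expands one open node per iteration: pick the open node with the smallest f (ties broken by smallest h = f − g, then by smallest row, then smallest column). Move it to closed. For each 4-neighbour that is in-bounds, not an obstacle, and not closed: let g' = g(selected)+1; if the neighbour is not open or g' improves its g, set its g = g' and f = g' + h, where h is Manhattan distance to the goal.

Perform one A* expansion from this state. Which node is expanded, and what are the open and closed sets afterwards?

expanded=(4,3); open=[(2,4) g=2 f=7, (5,3) g=2 f=7, (5,4) g=1 f=7]; closed=[(3,4), (4,3), (4,4)]

step 1: expand (4,3) (f=5, h=4) → closed; open now [(2,4) g=2 f=7, (5,3) g=2 f=7, (5,4) g=1 f=7]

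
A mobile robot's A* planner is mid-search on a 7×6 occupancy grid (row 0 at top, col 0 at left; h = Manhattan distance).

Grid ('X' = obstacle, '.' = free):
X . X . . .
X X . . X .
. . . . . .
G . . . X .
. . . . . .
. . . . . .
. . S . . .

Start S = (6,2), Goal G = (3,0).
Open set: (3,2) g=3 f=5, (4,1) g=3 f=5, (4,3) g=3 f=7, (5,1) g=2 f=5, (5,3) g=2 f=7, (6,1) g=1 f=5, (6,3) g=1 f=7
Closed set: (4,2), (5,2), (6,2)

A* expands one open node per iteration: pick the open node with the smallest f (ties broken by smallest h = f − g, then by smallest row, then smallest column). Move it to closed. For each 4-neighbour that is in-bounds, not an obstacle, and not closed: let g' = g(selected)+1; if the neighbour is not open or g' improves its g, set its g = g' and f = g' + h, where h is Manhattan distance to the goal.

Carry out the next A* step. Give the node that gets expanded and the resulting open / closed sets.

expanded=(3,2); open=[(2,2) g=4 f=7, (3,1) g=4 f=5, (3,3) g=4 f=7, (4,1) g=3 f=5, (4,3) g=3 f=7, (5,1) g=2 f=5, (5,3) g=2 f=7, (6,1) g=1 f=5, (6,3) g=1 f=7]; closed=[(3,2), (4,2), (5,2), (6,2)]

step 1: expand (3,2) (f=5, h=2) → closed; open now [(2,2) g=4 f=7, (3,1) g=4 f=5, (3,3) g=4 f=7, (4,1) g=3 f=5, (4,3) g=3 f=7, (5,1) g=2 f=5, (5,3) g=2 f=7, (6,1) g=1 f=5, (6,3) g=1 f=7]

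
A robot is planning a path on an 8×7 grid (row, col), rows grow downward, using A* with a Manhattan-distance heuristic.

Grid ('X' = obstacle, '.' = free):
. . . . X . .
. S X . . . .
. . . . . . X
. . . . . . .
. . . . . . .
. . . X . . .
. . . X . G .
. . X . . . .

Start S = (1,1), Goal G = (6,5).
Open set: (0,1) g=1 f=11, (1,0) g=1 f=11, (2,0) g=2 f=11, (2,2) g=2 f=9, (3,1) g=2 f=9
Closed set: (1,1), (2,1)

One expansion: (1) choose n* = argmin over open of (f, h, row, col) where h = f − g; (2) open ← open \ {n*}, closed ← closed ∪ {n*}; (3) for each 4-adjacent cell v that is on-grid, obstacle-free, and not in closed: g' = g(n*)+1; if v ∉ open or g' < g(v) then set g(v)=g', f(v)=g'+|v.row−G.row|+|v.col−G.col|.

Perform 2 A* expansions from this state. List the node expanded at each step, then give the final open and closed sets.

step 1: expand (2,2) (f=9, h=7) → closed; open now [(0,1) g=1 f=11, (1,0) g=1 f=11, (2,0) g=2 f=11, (2,3) g=3 f=9, (3,1) g=2 f=9, (3,2) g=3 f=9]
step 2: expand (2,3) (f=9, h=6) → closed; open now [(0,1) g=1 f=11, (1,0) g=1 f=11, (1,3) g=4 f=11, (2,0) g=2 f=11, (2,4) g=4 f=9, (3,1) g=2 f=9, (3,2) g=3 f=9, (3,3) g=4 f=9]

order=[(2,2) → (2,3)]; open=[(0,1) g=1 f=11, (1,0) g=1 f=11, (1,3) g=4 f=11, (2,0) g=2 f=11, (2,4) g=4 f=9, (3,1) g=2 f=9, (3,2) g=3 f=9, (3,3) g=4 f=9]; closed=[(1,1), (2,1), (2,2), (2,3)]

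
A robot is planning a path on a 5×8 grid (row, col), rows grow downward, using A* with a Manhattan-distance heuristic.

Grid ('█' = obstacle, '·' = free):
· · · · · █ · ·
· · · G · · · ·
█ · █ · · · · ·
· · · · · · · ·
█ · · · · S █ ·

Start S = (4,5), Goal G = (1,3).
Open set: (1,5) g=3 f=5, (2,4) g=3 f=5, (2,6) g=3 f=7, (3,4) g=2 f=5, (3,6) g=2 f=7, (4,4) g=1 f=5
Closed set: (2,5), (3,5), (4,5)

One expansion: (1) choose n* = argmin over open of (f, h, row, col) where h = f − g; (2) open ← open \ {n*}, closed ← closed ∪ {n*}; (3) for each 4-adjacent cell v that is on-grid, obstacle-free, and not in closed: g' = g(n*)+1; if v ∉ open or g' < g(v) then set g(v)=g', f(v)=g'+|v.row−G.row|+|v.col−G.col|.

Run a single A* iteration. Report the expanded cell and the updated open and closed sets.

step 1: expand (1,5) (f=5, h=2) → closed; open now [(1,4) g=4 f=5, (1,6) g=4 f=7, (2,4) g=3 f=5, (2,6) g=3 f=7, (3,4) g=2 f=5, (3,6) g=2 f=7, (4,4) g=1 f=5]

expanded=(1,5); open=[(1,4) g=4 f=5, (1,6) g=4 f=7, (2,4) g=3 f=5, (2,6) g=3 f=7, (3,4) g=2 f=5, (3,6) g=2 f=7, (4,4) g=1 f=5]; closed=[(1,5), (2,5), (3,5), (4,5)]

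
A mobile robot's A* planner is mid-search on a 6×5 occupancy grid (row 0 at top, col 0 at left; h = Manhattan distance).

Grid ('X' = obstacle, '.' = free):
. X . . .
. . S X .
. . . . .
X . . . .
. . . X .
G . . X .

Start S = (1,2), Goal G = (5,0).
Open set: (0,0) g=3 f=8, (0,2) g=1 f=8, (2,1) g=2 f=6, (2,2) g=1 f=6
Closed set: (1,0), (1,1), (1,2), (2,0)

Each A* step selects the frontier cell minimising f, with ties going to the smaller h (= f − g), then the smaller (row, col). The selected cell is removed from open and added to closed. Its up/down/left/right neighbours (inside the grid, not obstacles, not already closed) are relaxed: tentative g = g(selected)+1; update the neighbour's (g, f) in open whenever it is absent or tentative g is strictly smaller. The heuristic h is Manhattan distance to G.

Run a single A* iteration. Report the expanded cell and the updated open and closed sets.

expanded=(2,1); open=[(0,0) g=3 f=8, (0,2) g=1 f=8, (2,2) g=1 f=6, (3,1) g=3 f=6]; closed=[(1,0), (1,1), (1,2), (2,0), (2,1)]

step 1: expand (2,1) (f=6, h=4) → closed; open now [(0,0) g=3 f=8, (0,2) g=1 f=8, (2,2) g=1 f=6, (3,1) g=3 f=6]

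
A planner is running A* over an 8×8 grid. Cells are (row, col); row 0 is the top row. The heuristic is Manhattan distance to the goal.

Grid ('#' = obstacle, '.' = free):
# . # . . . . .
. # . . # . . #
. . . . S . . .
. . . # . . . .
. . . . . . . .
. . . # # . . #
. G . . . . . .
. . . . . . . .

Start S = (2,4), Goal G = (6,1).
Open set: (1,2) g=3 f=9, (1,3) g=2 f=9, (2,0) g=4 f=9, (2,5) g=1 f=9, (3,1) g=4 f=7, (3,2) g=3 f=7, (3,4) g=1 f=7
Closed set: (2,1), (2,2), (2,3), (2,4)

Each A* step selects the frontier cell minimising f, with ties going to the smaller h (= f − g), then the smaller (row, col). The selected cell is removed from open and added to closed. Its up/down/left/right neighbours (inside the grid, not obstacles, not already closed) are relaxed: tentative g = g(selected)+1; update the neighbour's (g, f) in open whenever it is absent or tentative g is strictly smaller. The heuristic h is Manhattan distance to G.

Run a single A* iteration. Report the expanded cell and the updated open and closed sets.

step 1: expand (3,1) (f=7, h=3) → closed; open now [(1,2) g=3 f=9, (1,3) g=2 f=9, (2,0) g=4 f=9, (2,5) g=1 f=9, (3,0) g=5 f=9, (3,2) g=3 f=7, (3,4) g=1 f=7, (4,1) g=5 f=7]

expanded=(3,1); open=[(1,2) g=3 f=9, (1,3) g=2 f=9, (2,0) g=4 f=9, (2,5) g=1 f=9, (3,0) g=5 f=9, (3,2) g=3 f=7, (3,4) g=1 f=7, (4,1) g=5 f=7]; closed=[(2,1), (2,2), (2,3), (2,4), (3,1)]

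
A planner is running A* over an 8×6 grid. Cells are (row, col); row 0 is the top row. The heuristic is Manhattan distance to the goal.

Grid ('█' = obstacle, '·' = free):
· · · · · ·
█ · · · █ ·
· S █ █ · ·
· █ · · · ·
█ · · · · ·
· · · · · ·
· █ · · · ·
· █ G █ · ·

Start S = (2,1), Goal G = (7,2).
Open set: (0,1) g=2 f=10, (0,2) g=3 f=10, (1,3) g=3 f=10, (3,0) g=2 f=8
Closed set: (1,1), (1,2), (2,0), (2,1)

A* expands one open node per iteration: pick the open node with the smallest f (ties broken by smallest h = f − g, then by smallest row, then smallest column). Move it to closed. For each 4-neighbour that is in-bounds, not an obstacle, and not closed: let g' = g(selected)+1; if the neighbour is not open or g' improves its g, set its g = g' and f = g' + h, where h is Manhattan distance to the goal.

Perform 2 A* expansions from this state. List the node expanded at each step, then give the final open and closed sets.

order=[(3,0) → (0,2)]; open=[(0,1) g=2 f=10, (0,3) g=4 f=12, (1,3) g=3 f=10]; closed=[(0,2), (1,1), (1,2), (2,0), (2,1), (3,0)]

step 1: expand (3,0) (f=8, h=6) → closed; open now [(0,1) g=2 f=10, (0,2) g=3 f=10, (1,3) g=3 f=10]
step 2: expand (0,2) (f=10, h=7) → closed; open now [(0,1) g=2 f=10, (0,3) g=4 f=12, (1,3) g=3 f=10]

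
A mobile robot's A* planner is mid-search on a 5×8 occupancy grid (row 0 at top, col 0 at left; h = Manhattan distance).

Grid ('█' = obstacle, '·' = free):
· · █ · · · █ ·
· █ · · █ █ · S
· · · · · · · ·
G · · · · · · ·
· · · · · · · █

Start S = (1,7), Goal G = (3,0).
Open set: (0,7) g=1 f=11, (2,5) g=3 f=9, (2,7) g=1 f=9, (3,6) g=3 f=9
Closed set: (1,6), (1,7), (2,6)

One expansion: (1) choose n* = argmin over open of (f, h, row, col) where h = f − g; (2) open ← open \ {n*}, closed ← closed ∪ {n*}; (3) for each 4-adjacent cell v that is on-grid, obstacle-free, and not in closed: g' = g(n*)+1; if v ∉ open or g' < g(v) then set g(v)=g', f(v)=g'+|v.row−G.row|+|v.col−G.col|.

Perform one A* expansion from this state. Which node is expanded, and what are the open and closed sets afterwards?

expanded=(2,5); open=[(0,7) g=1 f=11, (2,4) g=4 f=9, (2,7) g=1 f=9, (3,5) g=4 f=9, (3,6) g=3 f=9]; closed=[(1,6), (1,7), (2,5), (2,6)]

step 1: expand (2,5) (f=9, h=6) → closed; open now [(0,7) g=1 f=11, (2,4) g=4 f=9, (2,7) g=1 f=9, (3,5) g=4 f=9, (3,6) g=3 f=9]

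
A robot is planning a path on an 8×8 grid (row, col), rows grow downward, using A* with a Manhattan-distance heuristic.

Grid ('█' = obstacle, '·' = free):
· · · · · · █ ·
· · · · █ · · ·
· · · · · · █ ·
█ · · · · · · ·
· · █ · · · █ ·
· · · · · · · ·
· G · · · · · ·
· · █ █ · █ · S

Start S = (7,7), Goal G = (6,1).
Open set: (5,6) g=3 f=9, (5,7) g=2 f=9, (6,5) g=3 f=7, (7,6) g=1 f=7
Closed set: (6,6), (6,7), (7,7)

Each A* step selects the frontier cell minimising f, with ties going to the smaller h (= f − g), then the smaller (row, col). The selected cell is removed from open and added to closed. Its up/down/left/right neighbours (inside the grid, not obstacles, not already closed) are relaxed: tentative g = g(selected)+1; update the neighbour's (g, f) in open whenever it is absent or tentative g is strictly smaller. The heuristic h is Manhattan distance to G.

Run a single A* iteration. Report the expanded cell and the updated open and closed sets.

expanded=(6,5); open=[(5,5) g=4 f=9, (5,6) g=3 f=9, (5,7) g=2 f=9, (6,4) g=4 f=7, (7,6) g=1 f=7]; closed=[(6,5), (6,6), (6,7), (7,7)]

step 1: expand (6,5) (f=7, h=4) → closed; open now [(5,5) g=4 f=9, (5,6) g=3 f=9, (5,7) g=2 f=9, (6,4) g=4 f=7, (7,6) g=1 f=7]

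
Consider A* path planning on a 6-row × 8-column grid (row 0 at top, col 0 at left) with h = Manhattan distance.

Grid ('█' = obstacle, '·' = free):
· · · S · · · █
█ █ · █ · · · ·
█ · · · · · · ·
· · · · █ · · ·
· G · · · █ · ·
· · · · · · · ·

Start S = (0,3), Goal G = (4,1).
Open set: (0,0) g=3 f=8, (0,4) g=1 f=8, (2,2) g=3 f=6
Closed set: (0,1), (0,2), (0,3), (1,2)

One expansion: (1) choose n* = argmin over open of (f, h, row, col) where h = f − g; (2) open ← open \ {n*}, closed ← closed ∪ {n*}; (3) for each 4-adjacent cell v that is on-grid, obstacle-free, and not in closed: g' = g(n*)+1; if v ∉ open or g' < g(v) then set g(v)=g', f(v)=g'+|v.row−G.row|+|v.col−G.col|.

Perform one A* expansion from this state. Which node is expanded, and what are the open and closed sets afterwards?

step 1: expand (2,2) (f=6, h=3) → closed; open now [(0,0) g=3 f=8, (0,4) g=1 f=8, (2,1) g=4 f=6, (2,3) g=4 f=8, (3,2) g=4 f=6]

expanded=(2,2); open=[(0,0) g=3 f=8, (0,4) g=1 f=8, (2,1) g=4 f=6, (2,3) g=4 f=8, (3,2) g=4 f=6]; closed=[(0,1), (0,2), (0,3), (1,2), (2,2)]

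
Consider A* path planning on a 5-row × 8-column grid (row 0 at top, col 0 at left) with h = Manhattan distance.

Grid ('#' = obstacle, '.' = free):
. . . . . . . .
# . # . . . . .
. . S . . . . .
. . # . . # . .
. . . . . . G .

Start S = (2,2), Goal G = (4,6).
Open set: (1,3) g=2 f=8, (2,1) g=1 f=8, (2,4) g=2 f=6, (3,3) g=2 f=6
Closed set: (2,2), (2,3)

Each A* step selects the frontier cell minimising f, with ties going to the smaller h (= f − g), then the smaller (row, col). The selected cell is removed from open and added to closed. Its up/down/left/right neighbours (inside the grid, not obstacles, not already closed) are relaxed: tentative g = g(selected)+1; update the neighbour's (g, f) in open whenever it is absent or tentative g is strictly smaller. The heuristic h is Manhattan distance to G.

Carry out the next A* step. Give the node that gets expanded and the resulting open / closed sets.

step 1: expand (2,4) (f=6, h=4) → closed; open now [(1,3) g=2 f=8, (1,4) g=3 f=8, (2,1) g=1 f=8, (2,5) g=3 f=6, (3,3) g=2 f=6, (3,4) g=3 f=6]

expanded=(2,4); open=[(1,3) g=2 f=8, (1,4) g=3 f=8, (2,1) g=1 f=8, (2,5) g=3 f=6, (3,3) g=2 f=6, (3,4) g=3 f=6]; closed=[(2,2), (2,3), (2,4)]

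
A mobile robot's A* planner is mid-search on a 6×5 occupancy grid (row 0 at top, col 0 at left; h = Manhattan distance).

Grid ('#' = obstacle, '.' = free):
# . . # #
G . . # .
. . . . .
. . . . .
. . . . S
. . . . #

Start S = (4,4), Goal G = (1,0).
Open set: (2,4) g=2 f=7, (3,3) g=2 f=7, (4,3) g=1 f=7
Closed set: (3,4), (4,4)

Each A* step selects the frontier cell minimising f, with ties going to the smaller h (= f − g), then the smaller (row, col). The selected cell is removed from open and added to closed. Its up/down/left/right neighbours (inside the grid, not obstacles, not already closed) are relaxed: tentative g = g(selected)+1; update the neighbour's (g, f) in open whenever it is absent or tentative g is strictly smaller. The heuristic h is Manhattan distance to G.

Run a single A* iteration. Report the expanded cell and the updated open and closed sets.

expanded=(2,4); open=[(1,4) g=3 f=7, (2,3) g=3 f=7, (3,3) g=2 f=7, (4,3) g=1 f=7]; closed=[(2,4), (3,4), (4,4)]

step 1: expand (2,4) (f=7, h=5) → closed; open now [(1,4) g=3 f=7, (2,3) g=3 f=7, (3,3) g=2 f=7, (4,3) g=1 f=7]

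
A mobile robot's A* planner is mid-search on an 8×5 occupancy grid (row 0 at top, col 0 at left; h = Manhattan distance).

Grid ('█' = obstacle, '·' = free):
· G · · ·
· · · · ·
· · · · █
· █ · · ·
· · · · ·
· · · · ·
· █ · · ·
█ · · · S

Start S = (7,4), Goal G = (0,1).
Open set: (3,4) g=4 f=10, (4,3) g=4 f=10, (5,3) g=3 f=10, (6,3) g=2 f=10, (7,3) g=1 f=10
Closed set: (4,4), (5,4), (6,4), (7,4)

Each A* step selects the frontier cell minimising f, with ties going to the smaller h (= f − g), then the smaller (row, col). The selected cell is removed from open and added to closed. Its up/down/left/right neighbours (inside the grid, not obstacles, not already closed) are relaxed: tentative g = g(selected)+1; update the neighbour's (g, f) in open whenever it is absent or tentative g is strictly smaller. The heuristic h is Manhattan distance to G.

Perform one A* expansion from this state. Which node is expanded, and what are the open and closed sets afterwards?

expanded=(3,4); open=[(3,3) g=5 f=10, (4,3) g=4 f=10, (5,3) g=3 f=10, (6,3) g=2 f=10, (7,3) g=1 f=10]; closed=[(3,4), (4,4), (5,4), (6,4), (7,4)]

step 1: expand (3,4) (f=10, h=6) → closed; open now [(3,3) g=5 f=10, (4,3) g=4 f=10, (5,3) g=3 f=10, (6,3) g=2 f=10, (7,3) g=1 f=10]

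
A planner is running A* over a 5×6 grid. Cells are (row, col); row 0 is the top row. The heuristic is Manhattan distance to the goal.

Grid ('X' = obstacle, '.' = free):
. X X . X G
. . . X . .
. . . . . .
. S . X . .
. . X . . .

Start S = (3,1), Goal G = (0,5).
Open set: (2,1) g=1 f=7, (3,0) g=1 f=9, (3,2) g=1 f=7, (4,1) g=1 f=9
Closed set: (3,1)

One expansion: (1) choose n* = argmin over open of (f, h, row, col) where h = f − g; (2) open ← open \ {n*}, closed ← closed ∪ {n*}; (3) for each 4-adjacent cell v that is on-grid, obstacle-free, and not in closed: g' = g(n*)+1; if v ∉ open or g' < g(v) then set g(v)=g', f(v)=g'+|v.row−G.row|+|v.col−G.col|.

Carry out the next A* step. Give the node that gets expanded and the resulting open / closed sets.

expanded=(2,1); open=[(1,1) g=2 f=7, (2,0) g=2 f=9, (2,2) g=2 f=7, (3,0) g=1 f=9, (3,2) g=1 f=7, (4,1) g=1 f=9]; closed=[(2,1), (3,1)]

step 1: expand (2,1) (f=7, h=6) → closed; open now [(1,1) g=2 f=7, (2,0) g=2 f=9, (2,2) g=2 f=7, (3,0) g=1 f=9, (3,2) g=1 f=7, (4,1) g=1 f=9]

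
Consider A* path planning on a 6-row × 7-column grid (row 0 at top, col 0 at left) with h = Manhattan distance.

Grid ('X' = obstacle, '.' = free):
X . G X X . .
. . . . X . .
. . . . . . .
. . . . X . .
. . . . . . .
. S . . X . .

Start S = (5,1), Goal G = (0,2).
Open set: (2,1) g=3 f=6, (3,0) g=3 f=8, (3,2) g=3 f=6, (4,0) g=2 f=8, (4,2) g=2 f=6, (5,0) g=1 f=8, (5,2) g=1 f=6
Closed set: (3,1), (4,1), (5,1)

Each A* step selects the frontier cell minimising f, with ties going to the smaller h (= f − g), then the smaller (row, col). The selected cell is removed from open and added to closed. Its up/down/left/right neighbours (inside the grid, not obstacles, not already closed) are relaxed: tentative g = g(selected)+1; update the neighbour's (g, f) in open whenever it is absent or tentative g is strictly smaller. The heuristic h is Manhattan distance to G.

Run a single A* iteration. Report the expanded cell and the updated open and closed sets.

expanded=(2,1); open=[(1,1) g=4 f=6, (2,0) g=4 f=8, (2,2) g=4 f=6, (3,0) g=3 f=8, (3,2) g=3 f=6, (4,0) g=2 f=8, (4,2) g=2 f=6, (5,0) g=1 f=8, (5,2) g=1 f=6]; closed=[(2,1), (3,1), (4,1), (5,1)]

step 1: expand (2,1) (f=6, h=3) → closed; open now [(1,1) g=4 f=6, (2,0) g=4 f=8, (2,2) g=4 f=6, (3,0) g=3 f=8, (3,2) g=3 f=6, (4,0) g=2 f=8, (4,2) g=2 f=6, (5,0) g=1 f=8, (5,2) g=1 f=6]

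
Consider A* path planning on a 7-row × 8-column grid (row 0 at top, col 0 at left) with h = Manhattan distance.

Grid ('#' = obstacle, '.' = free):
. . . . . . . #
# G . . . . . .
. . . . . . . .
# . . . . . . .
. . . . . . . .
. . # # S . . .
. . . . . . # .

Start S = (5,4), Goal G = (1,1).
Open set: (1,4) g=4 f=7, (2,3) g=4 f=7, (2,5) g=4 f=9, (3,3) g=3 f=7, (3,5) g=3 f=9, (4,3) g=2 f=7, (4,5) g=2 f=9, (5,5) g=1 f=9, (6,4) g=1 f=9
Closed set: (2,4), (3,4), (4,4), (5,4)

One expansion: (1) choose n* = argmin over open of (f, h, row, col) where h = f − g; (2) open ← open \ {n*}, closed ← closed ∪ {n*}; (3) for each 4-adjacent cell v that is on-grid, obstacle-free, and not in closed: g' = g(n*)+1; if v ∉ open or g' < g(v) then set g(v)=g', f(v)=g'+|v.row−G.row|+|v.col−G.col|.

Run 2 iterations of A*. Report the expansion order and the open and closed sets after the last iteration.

order=[(1,4) → (1,3)]; open=[(0,3) g=6 f=9, (0,4) g=5 f=9, (1,2) g=6 f=7, (1,5) g=5 f=9, (2,3) g=4 f=7, (2,5) g=4 f=9, (3,3) g=3 f=7, (3,5) g=3 f=9, (4,3) g=2 f=7, (4,5) g=2 f=9, (5,5) g=1 f=9, (6,4) g=1 f=9]; closed=[(1,3), (1,4), (2,4), (3,4), (4,4), (5,4)]

step 1: expand (1,4) (f=7, h=3) → closed; open now [(0,4) g=5 f=9, (1,3) g=5 f=7, (1,5) g=5 f=9, (2,3) g=4 f=7, (2,5) g=4 f=9, (3,3) g=3 f=7, (3,5) g=3 f=9, (4,3) g=2 f=7, (4,5) g=2 f=9, (5,5) g=1 f=9, (6,4) g=1 f=9]
step 2: expand (1,3) (f=7, h=2) → closed; open now [(0,3) g=6 f=9, (0,4) g=5 f=9, (1,2) g=6 f=7, (1,5) g=5 f=9, (2,3) g=4 f=7, (2,5) g=4 f=9, (3,3) g=3 f=7, (3,5) g=3 f=9, (4,3) g=2 f=7, (4,5) g=2 f=9, (5,5) g=1 f=9, (6,4) g=1 f=9]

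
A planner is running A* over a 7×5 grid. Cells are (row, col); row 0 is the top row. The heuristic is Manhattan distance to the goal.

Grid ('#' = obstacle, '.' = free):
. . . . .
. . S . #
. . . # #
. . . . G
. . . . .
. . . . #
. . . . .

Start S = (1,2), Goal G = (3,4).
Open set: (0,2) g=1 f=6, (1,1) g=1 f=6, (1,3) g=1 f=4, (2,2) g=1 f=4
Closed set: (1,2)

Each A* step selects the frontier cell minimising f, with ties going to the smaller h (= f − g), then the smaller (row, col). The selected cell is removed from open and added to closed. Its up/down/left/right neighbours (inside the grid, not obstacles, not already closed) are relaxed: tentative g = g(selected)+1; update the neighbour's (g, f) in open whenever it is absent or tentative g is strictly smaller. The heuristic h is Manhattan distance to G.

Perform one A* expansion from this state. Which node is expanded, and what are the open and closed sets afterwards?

expanded=(1,3); open=[(0,2) g=1 f=6, (0,3) g=2 f=6, (1,1) g=1 f=6, (2,2) g=1 f=4]; closed=[(1,2), (1,3)]

step 1: expand (1,3) (f=4, h=3) → closed; open now [(0,2) g=1 f=6, (0,3) g=2 f=6, (1,1) g=1 f=6, (2,2) g=1 f=4]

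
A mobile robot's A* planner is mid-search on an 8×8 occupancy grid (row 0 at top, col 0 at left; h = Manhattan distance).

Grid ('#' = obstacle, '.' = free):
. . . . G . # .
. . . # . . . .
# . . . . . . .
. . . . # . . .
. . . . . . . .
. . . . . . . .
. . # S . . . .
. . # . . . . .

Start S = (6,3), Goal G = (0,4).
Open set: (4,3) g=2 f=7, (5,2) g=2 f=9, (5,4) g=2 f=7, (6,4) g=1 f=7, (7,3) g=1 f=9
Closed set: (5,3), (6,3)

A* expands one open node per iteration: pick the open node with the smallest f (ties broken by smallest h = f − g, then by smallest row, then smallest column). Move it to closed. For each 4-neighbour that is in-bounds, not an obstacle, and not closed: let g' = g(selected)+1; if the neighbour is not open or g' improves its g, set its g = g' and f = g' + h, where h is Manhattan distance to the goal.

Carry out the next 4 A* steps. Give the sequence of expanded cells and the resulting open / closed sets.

order=[(4,3) → (3,3) → (2,3) → (2,4)]; open=[(1,4) g=6 f=7, (2,2) g=5 f=9, (2,5) g=6 f=9, (3,2) g=4 f=9, (4,2) g=3 f=9, (4,4) g=3 f=7, (5,2) g=2 f=9, (5,4) g=2 f=7, (6,4) g=1 f=7, (7,3) g=1 f=9]; closed=[(2,3), (2,4), (3,3), (4,3), (5,3), (6,3)]

step 1: expand (4,3) (f=7, h=5) → closed; open now [(3,3) g=3 f=7, (4,2) g=3 f=9, (4,4) g=3 f=7, (5,2) g=2 f=9, (5,4) g=2 f=7, (6,4) g=1 f=7, (7,3) g=1 f=9]
step 2: expand (3,3) (f=7, h=4) → closed; open now [(2,3) g=4 f=7, (3,2) g=4 f=9, (4,2) g=3 f=9, (4,4) g=3 f=7, (5,2) g=2 f=9, (5,4) g=2 f=7, (6,4) g=1 f=7, (7,3) g=1 f=9]
step 3: expand (2,3) (f=7, h=3) → closed; open now [(2,2) g=5 f=9, (2,4) g=5 f=7, (3,2) g=4 f=9, (4,2) g=3 f=9, (4,4) g=3 f=7, (5,2) g=2 f=9, (5,4) g=2 f=7, (6,4) g=1 f=7, (7,3) g=1 f=9]
step 4: expand (2,4) (f=7, h=2) → closed; open now [(1,4) g=6 f=7, (2,2) g=5 f=9, (2,5) g=6 f=9, (3,2) g=4 f=9, (4,2) g=3 f=9, (4,4) g=3 f=7, (5,2) g=2 f=9, (5,4) g=2 f=7, (6,4) g=1 f=7, (7,3) g=1 f=9]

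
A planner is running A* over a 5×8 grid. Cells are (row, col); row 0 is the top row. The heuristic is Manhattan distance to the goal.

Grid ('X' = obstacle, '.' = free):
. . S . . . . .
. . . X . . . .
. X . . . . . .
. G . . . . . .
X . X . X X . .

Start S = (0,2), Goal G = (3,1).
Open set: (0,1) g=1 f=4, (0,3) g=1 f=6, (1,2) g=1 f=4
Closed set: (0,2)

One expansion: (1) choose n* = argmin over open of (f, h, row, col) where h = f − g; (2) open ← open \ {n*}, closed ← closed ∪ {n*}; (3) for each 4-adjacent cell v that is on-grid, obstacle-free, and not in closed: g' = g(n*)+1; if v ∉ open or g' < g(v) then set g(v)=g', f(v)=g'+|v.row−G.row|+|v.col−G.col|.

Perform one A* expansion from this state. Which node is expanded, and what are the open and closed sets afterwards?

step 1: expand (0,1) (f=4, h=3) → closed; open now [(0,0) g=2 f=6, (0,3) g=1 f=6, (1,1) g=2 f=4, (1,2) g=1 f=4]

expanded=(0,1); open=[(0,0) g=2 f=6, (0,3) g=1 f=6, (1,1) g=2 f=4, (1,2) g=1 f=4]; closed=[(0,1), (0,2)]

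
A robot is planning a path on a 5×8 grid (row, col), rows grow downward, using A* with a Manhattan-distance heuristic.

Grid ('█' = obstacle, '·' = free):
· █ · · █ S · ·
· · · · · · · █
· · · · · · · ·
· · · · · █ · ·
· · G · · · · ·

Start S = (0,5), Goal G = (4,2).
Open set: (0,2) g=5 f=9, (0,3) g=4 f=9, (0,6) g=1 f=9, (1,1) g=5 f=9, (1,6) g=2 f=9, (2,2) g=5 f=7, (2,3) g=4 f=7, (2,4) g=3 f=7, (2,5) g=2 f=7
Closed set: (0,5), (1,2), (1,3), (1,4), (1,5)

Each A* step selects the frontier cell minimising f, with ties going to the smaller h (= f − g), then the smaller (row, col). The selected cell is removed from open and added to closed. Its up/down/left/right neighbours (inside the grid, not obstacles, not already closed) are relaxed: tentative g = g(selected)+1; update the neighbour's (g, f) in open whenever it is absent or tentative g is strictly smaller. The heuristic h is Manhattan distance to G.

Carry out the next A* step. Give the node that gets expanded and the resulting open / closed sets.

step 1: expand (2,2) (f=7, h=2) → closed; open now [(0,2) g=5 f=9, (0,3) g=4 f=9, (0,6) g=1 f=9, (1,1) g=5 f=9, (1,6) g=2 f=9, (2,1) g=6 f=9, (2,3) g=4 f=7, (2,4) g=3 f=7, (2,5) g=2 f=7, (3,2) g=6 f=7]

expanded=(2,2); open=[(0,2) g=5 f=9, (0,3) g=4 f=9, (0,6) g=1 f=9, (1,1) g=5 f=9, (1,6) g=2 f=9, (2,1) g=6 f=9, (2,3) g=4 f=7, (2,4) g=3 f=7, (2,5) g=2 f=7, (3,2) g=6 f=7]; closed=[(0,5), (1,2), (1,3), (1,4), (1,5), (2,2)]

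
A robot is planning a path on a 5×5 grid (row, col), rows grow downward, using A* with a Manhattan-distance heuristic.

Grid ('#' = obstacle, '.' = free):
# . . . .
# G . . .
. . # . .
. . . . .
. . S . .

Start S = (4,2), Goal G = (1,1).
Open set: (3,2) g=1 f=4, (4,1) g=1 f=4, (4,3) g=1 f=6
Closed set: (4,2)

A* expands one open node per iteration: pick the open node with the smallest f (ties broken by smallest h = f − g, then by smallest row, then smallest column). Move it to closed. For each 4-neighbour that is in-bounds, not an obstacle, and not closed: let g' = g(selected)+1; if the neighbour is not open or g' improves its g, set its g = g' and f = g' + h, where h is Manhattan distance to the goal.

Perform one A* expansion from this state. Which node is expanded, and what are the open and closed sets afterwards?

expanded=(3,2); open=[(3,1) g=2 f=4, (3,3) g=2 f=6, (4,1) g=1 f=4, (4,3) g=1 f=6]; closed=[(3,2), (4,2)]

step 1: expand (3,2) (f=4, h=3) → closed; open now [(3,1) g=2 f=4, (3,3) g=2 f=6, (4,1) g=1 f=4, (4,3) g=1 f=6]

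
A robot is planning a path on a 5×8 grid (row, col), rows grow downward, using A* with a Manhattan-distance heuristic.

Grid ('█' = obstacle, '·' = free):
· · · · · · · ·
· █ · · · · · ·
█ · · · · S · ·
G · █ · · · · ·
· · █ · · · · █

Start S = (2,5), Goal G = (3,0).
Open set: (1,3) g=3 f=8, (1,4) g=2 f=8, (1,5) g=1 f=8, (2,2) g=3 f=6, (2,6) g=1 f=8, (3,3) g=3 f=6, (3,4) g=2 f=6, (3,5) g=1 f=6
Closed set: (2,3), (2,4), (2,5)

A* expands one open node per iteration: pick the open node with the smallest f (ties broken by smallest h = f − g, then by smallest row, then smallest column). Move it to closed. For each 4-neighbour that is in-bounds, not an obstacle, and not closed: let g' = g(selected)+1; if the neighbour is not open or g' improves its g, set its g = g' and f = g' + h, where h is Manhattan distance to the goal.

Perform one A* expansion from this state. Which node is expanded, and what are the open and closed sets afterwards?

step 1: expand (2,2) (f=6, h=3) → closed; open now [(1,2) g=4 f=8, (1,3) g=3 f=8, (1,4) g=2 f=8, (1,5) g=1 f=8, (2,1) g=4 f=6, (2,6) g=1 f=8, (3,3) g=3 f=6, (3,4) g=2 f=6, (3,5) g=1 f=6]

expanded=(2,2); open=[(1,2) g=4 f=8, (1,3) g=3 f=8, (1,4) g=2 f=8, (1,5) g=1 f=8, (2,1) g=4 f=6, (2,6) g=1 f=8, (3,3) g=3 f=6, (3,4) g=2 f=6, (3,5) g=1 f=6]; closed=[(2,2), (2,3), (2,4), (2,5)]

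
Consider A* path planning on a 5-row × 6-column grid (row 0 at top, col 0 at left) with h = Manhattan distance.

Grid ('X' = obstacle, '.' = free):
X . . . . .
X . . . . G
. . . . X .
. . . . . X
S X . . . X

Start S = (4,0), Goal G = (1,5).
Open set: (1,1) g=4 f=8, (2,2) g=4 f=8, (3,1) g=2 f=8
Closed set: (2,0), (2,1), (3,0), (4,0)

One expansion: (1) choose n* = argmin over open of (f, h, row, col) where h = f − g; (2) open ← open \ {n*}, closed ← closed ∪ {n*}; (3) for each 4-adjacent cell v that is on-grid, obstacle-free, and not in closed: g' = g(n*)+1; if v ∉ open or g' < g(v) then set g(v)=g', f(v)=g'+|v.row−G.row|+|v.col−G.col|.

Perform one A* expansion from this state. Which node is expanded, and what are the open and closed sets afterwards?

step 1: expand (1,1) (f=8, h=4) → closed; open now [(0,1) g=5 f=10, (1,2) g=5 f=8, (2,2) g=4 f=8, (3,1) g=2 f=8]

expanded=(1,1); open=[(0,1) g=5 f=10, (1,2) g=5 f=8, (2,2) g=4 f=8, (3,1) g=2 f=8]; closed=[(1,1), (2,0), (2,1), (3,0), (4,0)]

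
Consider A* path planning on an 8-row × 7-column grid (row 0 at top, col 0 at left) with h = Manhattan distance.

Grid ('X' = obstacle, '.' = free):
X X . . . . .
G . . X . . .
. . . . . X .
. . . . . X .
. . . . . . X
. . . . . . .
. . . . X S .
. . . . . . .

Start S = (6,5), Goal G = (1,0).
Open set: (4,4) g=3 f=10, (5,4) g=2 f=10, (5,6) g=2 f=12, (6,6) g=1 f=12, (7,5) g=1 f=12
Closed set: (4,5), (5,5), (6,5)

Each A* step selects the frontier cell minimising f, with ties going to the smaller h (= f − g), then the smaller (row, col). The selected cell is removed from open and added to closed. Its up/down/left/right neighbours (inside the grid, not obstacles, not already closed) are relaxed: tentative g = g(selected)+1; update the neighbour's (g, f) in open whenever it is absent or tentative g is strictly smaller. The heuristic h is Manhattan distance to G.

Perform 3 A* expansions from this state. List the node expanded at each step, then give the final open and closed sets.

step 1: expand (4,4) (f=10, h=7) → closed; open now [(3,4) g=4 f=10, (4,3) g=4 f=10, (5,4) g=2 f=10, (5,6) g=2 f=12, (6,6) g=1 f=12, (7,5) g=1 f=12]
step 2: expand (3,4) (f=10, h=6) → closed; open now [(2,4) g=5 f=10, (3,3) g=5 f=10, (4,3) g=4 f=10, (5,4) g=2 f=10, (5,6) g=2 f=12, (6,6) g=1 f=12, (7,5) g=1 f=12]
step 3: expand (2,4) (f=10, h=5) → closed; open now [(1,4) g=6 f=10, (2,3) g=6 f=10, (3,3) g=5 f=10, (4,3) g=4 f=10, (5,4) g=2 f=10, (5,6) g=2 f=12, (6,6) g=1 f=12, (7,5) g=1 f=12]

order=[(4,4) → (3,4) → (2,4)]; open=[(1,4) g=6 f=10, (2,3) g=6 f=10, (3,3) g=5 f=10, (4,3) g=4 f=10, (5,4) g=2 f=10, (5,6) g=2 f=12, (6,6) g=1 f=12, (7,5) g=1 f=12]; closed=[(2,4), (3,4), (4,4), (4,5), (5,5), (6,5)]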